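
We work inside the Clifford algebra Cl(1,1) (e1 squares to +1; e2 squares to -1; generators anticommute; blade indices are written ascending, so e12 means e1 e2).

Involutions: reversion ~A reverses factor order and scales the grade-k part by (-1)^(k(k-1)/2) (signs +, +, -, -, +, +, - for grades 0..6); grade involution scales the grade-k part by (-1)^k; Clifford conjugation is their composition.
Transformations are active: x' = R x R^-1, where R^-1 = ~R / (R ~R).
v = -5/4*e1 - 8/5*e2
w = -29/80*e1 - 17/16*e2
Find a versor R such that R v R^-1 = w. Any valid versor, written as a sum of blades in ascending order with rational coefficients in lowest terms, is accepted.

Key observation: q(v) = q(w) = -399/400 (sandwiches preserve the norm), so R = v + w = -129/80*e1 - 213/80*e2 works whenever it is invertible — the component of v along it is kept and (v - w)/2 reverses, sending v to w.
Answer: -129/80*e1 - 213/80*e2


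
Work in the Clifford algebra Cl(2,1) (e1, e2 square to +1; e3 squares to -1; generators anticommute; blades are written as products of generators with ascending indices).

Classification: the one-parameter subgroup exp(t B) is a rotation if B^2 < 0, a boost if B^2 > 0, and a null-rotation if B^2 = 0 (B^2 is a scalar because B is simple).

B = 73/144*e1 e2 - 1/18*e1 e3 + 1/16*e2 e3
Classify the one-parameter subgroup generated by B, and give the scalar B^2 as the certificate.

B^2 term by term: the squares give (73/144)^2*(e1 e2)^2 + (-1/18)^2*(e1 e3)^2 + (1/16)^2*(e2 e3)^2 = 5329/20736*(-1) + 1/324*(+1) + 1/256*(+1) = -1/4 (each basis 2-blade squares to minus the product of its generators' squares); cross terms between blades sharing an index anticommute and cancel. So B^2 = -1/4.
Answer: rotation, certificate B^2 = -1/4. B^2 = -1/4 is basis-independent, so its sign is the whole story.


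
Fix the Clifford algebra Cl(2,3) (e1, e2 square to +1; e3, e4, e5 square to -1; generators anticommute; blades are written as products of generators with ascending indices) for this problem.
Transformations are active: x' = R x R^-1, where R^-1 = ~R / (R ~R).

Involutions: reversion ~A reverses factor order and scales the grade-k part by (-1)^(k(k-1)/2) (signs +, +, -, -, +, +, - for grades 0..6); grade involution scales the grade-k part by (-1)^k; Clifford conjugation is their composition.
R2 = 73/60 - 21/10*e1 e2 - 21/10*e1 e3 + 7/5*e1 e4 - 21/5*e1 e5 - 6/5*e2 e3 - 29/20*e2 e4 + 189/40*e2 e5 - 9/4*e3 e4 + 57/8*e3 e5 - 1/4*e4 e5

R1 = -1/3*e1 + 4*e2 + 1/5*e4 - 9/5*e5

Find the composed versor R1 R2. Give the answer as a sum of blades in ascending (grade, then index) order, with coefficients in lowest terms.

Distribute over the terms of R1 (each basis-blade product reordered to ascending indices, repeated generators contracted through their squares):
(-1/3*e1) R2 = -73/180*e1 + 7/10*e2 + 7/10*e3 - 7/15*e4 + 7/5*e5 + 2/5*e1 e2 e3 + 29/60*e1 e2 e4 - 63/40*e1 e2 e5 + 3/4*e1 e3 e4 - 19/8*e1 e3 e5 + 1/12*e1 e4 e5
(4*e2) R2 = 42/5*e1 + 73/15*e2 - 24/5*e3 - 29/5*e4 + 189/10*e5 + 42/5*e1 e2 e3 - 28/5*e1 e2 e4 + 84/5*e1 e2 e5 - 9*e2 e3 e4 + 57/2*e2 e3 e5 - e2 e4 e5
(1/5*e4) R2 = 7/25*e1 - 29/100*e2 - 9/20*e3 + 73/300*e4 + 1/20*e5 - 21/50*e1 e2 e4 - 21/50*e1 e3 e4 + 21/25*e1 e4 e5 - 6/25*e2 e3 e4 - 189/200*e2 e4 e5 - 57/40*e3 e4 e5
(-9/5*e5) R2 = 189/25*e1 - 1701/200*e2 - 513/40*e3 + 9/20*e4 - 219/100*e5 + 189/50*e1 e2 e5 + 189/50*e1 e3 e5 - 63/25*e1 e4 e5 + 54/25*e2 e3 e5 + 261/100*e2 e4 e5 + 81/20*e3 e4 e5
Summing the partial products and collecting blades:
Answer: 14251/900*e1 - 1937/600*e2 - 139/8*e3 - 418/75*e4 + 454/25*e5 + 44/5*e1 e2 e3 - 1661/300*e1 e2 e4 + 3801/200*e1 e2 e5 + 33/100*e1 e3 e4 + 281/200*e1 e3 e5 - 479/300*e1 e4 e5 - 231/25*e2 e3 e4 + 1533/50*e2 e3 e5 + 133/200*e2 e4 e5 + 21/8*e3 e4 e5


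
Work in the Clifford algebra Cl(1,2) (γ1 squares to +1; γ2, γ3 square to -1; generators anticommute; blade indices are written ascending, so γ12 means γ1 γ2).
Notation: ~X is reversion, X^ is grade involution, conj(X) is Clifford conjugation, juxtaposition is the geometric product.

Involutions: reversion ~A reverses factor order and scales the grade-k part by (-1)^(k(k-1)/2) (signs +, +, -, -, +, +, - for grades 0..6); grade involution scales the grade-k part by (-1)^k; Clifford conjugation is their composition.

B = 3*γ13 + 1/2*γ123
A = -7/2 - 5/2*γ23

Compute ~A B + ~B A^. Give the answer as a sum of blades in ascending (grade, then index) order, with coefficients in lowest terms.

first term: -5/4*γ1 - 15/2*γ12 - 21/2*γ13 - 7/4*γ123
second term: -5/4*γ1 + 15/2*γ12 + 21/2*γ13 + 7/4*γ123
Answer: -5/2*γ1


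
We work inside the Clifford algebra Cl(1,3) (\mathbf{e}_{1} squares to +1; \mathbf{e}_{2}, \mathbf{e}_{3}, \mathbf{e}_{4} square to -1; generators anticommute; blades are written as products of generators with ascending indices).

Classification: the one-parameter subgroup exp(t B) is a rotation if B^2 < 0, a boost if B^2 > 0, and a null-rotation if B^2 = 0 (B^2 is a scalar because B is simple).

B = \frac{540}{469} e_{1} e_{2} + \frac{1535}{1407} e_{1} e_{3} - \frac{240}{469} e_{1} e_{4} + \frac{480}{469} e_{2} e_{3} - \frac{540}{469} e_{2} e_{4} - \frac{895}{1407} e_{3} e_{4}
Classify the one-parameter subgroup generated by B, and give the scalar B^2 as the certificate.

B^2 term by term: the squares give (\frac{540}{469})^2*(e_{1} e_{2})^2 + (\frac{1535}{1407})^2*(e_{1} e_{3})^2 + (-\frac{240}{469})^2*(e_{1} e_{4})^2 + (\frac{480}{469})^2*(e_{2} e_{3})^2 + (-\frac{540}{469})^2*(e_{2} e_{4})^2 + (-\frac{895}{1407})^2*(e_{3} e_{4})^2 = \frac{291600}{219961}*(+1) + \frac{2356225}{1979649}*(+1) + \frac{57600}{219961}*(+1) + \frac{230400}{219961}*(-1) + \frac{291600}{219961}*(-1) + \frac{801025}{1979649}*(-1) = 0 (each basis 2-blade squares to minus the product of its generators' squares); cross terms between blades sharing an index anticommute and cancel; the commuting (index-disjoint) pairs give grade-4 terms 2*c*c'*(blade product), which cancel blade by blade — e_{1} e_{2} e_{3} e_{4}: -\frac{322200}{219961} + \frac{552600}{219961} - \frac{230400}{219961} = 0 — confirming B is simple. So B^2 = 0.
Answer: null-rotation, certificate B^2 = 0. The class reads off the invariant scalar 0 directly.


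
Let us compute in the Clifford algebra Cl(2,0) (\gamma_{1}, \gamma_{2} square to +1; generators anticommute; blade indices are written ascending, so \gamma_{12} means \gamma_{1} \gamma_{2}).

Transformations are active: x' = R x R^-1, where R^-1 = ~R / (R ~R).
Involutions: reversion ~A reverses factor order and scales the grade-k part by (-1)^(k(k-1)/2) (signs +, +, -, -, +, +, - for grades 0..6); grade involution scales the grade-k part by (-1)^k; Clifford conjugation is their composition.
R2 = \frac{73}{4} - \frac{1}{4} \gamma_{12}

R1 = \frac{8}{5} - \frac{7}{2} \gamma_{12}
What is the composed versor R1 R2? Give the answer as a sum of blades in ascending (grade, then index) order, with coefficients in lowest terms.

Distribute over the terms of R1 (each basis-blade product reordered to ascending indices, repeated generators contracted through their squares):
(\frac{8}{5}) R2 = \frac{146}{5} - \frac{2}{5} \gamma_{12}
(-\frac{7}{2} \gamma_{12}) R2 = -\frac{7}{8} - \frac{511}{8} \gamma_{12}
Summing the partial products and collecting blades:
Answer: \frac{1133}{40} - \frac{2571}{40} \gamma_{12}


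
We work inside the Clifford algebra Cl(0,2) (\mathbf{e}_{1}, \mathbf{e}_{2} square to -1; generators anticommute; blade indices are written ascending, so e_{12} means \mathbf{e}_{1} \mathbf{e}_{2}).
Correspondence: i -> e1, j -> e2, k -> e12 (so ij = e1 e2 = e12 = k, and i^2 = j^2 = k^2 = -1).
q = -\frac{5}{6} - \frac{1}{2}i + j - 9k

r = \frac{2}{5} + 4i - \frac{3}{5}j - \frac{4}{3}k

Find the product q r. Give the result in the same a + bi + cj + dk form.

In blades: q = -\frac{5}{6} - \frac{1}{2} e_{1} + e_{2} - 9 e_{12}, r = \frac{2}{5} + 4 e_{1} - \frac{3}{5} e_{2} - \frac{4}{3} e_{12}.
Distribute q over r term by term (generator squares from the signature, products reordered to ascending indices): (-\frac{5}{6})*r = -\frac{1}{3} - \frac{10}{3} e_{1} + \frac{1}{2} e_{2} + \frac{10}{9} e_{12}; (-\frac{1}{2} e_{1})*r = 2 - \frac{1}{5} e_{1} - \frac{2}{3} e_{2} + \frac{3}{10} e_{12}; (e_{2})*r = \frac{3}{5} - \frac{4}{3} e_{1} + \frac{2}{5} e_{2} - 4 e_{12}; (-9 e_{12})*r = -12 - \frac{27}{5} e_{1} - 36 e_{2} - \frac{18}{5} e_{12}.
Sum: -\frac{146}{15} - \frac{154}{15} e_{1} - \frac{1073}{30} e_{2} - \frac{557}{90} e_{12}; translating back through the correspondence:
Answer: -\frac{146}{15} - \frac{154}{15}i - \frac{1073}{30}j - \frac{557}{90}k


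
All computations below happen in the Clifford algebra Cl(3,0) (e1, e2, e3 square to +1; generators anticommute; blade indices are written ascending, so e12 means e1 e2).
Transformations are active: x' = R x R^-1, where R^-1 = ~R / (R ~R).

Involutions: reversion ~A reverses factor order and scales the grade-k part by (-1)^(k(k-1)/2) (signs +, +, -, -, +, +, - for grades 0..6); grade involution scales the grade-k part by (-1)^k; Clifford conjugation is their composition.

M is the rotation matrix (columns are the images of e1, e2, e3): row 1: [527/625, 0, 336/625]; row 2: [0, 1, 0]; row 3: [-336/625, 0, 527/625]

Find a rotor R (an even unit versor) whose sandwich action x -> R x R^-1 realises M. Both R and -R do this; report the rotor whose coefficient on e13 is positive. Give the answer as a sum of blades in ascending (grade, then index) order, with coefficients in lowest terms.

Method: write R = a + b12*e12 + b13*e13 + b23*e23 with a^2 + b12^2 + b13^2 + b23^2 = 1 (so R^-1 = ~R). Expanding the columns R e_j ~R gives tr M = 4a^2 - 1 and, from the antisymmetric part, M21 - M12 = -4a*b12, M13 - M31 = 4a*b13, M32 - M23 = -4a*b23.
Here tr M = 1679/625, so a^2 = (1 + tr M)/4 = 576/625 and a = ±24/25. Taking a = 24/25: M21 - M12 = 0, M13 - M31 = 672/625, M32 - M23 = 0, giving b12 = 0, b13 = 7/25, b23 = 0, i.e. R = 24/25 + 7/25*e13.
Its e13 coefficient is already positive.
Answer: 24/25 + 7/25*e13. Why the constraint matters: R and -R act identically through the sandwich — M has trace 1679/625 either way — so only the sign condition on e13 picks one of the two preimages.


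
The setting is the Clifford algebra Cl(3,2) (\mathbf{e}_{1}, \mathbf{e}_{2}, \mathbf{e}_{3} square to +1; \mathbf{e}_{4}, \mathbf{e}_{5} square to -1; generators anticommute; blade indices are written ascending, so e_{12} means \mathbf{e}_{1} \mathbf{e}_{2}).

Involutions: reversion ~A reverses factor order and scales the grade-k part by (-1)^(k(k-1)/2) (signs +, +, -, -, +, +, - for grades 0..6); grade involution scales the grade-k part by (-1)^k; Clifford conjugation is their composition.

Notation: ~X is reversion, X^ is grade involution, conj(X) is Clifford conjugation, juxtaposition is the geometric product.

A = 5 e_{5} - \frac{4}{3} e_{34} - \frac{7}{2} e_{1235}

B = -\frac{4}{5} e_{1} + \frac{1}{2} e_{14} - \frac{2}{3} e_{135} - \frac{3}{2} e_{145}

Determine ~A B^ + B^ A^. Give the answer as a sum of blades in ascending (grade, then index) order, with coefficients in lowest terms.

first term: \frac{7}{3} e_{2} - 4 e_{13} - \frac{15}{2} e_{14} - 4 e_{15} + \frac{16}{15} e_{134} - 2 e_{135} + \frac{29}{18} e_{145} + \frac{21}{4} e_{234} + \frac{14}{5} e_{235} - \frac{7}{4} e_{2345}
second term: -\frac{7}{3} e_{2} + \frac{8}{3} e_{13} + \frac{15}{2} e_{14} - 4 e_{15} - \frac{16}{15} e_{134} - 2 e_{135} - \frac{61}{18} e_{145} + \frac{21}{4} e_{234} - \frac{14}{5} e_{235} + \frac{7}{4} e_{2345}
Answer: -\frac{4}{3} e_{13} - 8 e_{15} - 4 e_{135} - \frac{16}{9} e_{145} + \frac{21}{2} e_{234}


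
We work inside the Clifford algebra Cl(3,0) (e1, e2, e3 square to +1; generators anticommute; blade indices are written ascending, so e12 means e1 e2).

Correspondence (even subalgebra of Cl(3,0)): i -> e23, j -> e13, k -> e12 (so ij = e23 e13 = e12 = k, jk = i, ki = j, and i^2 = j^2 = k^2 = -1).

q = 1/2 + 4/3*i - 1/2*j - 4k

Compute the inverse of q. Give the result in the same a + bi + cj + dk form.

In blades: q = 1/2 - 4*e12 - 1/2*e13 + 4/3*e23.
With qbar = 1/2 + 4*e12 + 1/2*e13 - 4/3*e23 (scalar fixed, mapped units negated), q qbar = 329/18 (the sum of squared coefficients), so q^-1 = qbar / (329/18) = 9/329 + 72/329*e12 + 9/329*e13 - 24/329*e23; translating back:
Answer: 9/329 - 24/329*i + 9/329*j + 72/329*k


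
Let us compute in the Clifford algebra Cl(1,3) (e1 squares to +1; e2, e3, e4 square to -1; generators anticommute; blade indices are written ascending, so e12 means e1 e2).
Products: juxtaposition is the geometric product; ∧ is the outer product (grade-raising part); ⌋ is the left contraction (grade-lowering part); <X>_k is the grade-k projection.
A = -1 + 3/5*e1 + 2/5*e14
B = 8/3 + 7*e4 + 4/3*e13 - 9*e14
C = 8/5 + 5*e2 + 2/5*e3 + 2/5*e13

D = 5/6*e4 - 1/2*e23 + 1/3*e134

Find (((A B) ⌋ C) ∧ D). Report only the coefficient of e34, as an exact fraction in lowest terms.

step 1: -94/15 - 6/5*e1 + 4/5*e3 - 62/5*e4 - 4/3*e13 + 214/15*e14 + 8/15*e34
step 2: -272/25 + 8/25*e1 - 94/3*e2 - 224/75*e3 - 188/75*e13
step 3: -136/15*e4 + 4/15*e14 + 136/25*e23 - 235/9*e24 - 112/45*e34 - 4/25*e123 - 1286/225*e134 + 94/9*e1234
Answer: -112/45


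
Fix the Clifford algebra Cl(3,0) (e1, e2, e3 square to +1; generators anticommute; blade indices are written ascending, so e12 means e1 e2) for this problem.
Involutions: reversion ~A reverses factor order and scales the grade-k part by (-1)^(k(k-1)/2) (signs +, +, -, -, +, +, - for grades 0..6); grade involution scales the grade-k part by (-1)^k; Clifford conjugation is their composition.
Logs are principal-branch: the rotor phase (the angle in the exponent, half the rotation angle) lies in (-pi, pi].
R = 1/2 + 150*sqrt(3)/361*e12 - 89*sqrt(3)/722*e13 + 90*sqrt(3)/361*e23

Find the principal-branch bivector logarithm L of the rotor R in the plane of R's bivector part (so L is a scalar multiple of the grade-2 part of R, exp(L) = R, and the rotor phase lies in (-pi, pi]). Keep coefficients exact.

The scalar part of R is 1/2, which pins the rotor phase on the principal branch; dividing the bivector part by the sine of that phase recovers the unit plane, and L is the phase times that plane.
Concretely: cos(phase) = 1/2 gives phase = ±pi/3, and since phase/sin(phase) is even the sign is immaterial: L = (phase/sin(phase)) * <R>_2 = (2*sqrt(3)*pi/9) * <R>_2.
Answer: 100*pi/361*e12 - 89*pi/1083*e13 + 60*pi/361*e23


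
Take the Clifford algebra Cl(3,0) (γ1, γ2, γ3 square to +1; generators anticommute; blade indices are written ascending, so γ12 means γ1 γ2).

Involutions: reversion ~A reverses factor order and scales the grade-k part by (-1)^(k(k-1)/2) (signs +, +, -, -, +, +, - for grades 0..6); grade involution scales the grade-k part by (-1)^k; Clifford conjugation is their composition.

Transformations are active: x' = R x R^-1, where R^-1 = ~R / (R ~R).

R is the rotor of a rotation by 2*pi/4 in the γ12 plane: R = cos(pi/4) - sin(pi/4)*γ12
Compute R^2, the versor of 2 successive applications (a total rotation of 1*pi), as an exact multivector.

Rotor phase runs at HALF the rotation angle; powers of one rotor simply add phase, so after 2 steps in γ12 the phase is 2*pi/4 = pi/2 and R^2 = cos(pi/2) - sin(pi/2)*γ12.
cos(pi/2) = 0 and sin(pi/2) = 1, so R^2 = -γ12. The net rotation is 1*pi; the rotor keeps the half-angle phase exactly.
Answer: -γ12


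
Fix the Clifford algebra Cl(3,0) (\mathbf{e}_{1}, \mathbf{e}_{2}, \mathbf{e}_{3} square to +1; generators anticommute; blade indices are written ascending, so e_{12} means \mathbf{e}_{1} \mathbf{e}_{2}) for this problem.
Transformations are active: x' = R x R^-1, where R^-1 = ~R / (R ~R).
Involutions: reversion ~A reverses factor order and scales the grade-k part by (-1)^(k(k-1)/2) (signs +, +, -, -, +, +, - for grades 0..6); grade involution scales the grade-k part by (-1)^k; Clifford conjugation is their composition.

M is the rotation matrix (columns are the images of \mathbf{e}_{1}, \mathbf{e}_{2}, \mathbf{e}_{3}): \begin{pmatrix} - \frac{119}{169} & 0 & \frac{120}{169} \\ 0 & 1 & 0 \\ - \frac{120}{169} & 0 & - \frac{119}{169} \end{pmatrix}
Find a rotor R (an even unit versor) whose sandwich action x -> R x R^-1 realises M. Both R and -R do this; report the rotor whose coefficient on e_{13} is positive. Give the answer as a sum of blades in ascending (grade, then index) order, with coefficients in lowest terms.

Method: write R = a + b12*e_{12} + b13*e_{13} + b23*e_{23} with a^2 + b12^2 + b13^2 + b23^2 = 1 (so R^-1 = ~R). Expanding the columns R e_j ~R gives tr M = 4a^2 - 1 and, from the antisymmetric part, M21 - M12 = -4a*b12, M13 - M31 = 4a*b13, M32 - M23 = -4a*b23.
Here tr M = -\frac{69}{169}, so a^2 = (1 + tr M)/4 = \frac{25}{169} and a = ±\frac{5}{13}. Taking a = \frac{5}{13}: M21 - M12 = 0, M13 - M31 = \frac{240}{169}, M32 - M23 = 0, giving b12 = 0, b13 = \frac{12}{13}, b23 = 0, i.e. R = \frac{5}{13} + \frac{12}{13} e_{13}.
Its e_{13} coefficient is already positive.
Answer: \frac{5}{13} + \frac{12}{13} e_{13}. Uniqueness: Spin(3) -> SO(3) maps R and -R to the same rotation of trace -\frac{69}{169}; fixing the sign of the e_{13} coefficient removes the ambiguity.


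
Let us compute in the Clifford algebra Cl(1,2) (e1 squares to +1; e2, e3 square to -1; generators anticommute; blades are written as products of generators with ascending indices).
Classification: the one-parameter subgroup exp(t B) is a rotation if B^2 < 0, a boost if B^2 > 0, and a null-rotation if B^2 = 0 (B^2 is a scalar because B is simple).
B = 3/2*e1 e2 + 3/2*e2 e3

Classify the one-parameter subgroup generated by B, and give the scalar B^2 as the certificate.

B^2 term by term: the squares give (3/2)^2*(e1 e2)^2 + (3/2)^2*(e2 e3)^2 = 9/4*(+1) + 9/4*(-1) = 0 (each basis 2-blade squares to minus the product of its generators' squares); cross terms between blades sharing an index anticommute and cancel. So B^2 = 0.
Answer: null-rotation, certificate B^2 = 0. B^2 = 0 is basis-independent, so its sign is the whole story.


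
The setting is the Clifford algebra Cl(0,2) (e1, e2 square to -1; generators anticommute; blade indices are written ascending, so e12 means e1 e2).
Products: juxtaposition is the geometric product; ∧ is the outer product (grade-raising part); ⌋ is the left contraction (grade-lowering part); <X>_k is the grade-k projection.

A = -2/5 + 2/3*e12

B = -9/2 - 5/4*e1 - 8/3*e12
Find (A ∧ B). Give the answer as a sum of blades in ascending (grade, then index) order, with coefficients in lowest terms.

step 1: 9/5 + 1/2*e1 - 29/15*e12
Answer: 9/5 + 1/2*e1 - 29/15*e12


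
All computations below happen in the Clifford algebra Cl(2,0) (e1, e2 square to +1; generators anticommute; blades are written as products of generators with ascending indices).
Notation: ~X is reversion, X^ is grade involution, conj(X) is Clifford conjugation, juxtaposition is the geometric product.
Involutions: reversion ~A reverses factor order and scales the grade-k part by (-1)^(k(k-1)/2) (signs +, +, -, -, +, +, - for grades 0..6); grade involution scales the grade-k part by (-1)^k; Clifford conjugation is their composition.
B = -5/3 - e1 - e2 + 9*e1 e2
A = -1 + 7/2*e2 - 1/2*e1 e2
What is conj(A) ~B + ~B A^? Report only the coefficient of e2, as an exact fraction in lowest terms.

first term: 29/3 - 31*e1 + 22/3*e2 + 14/3*e1 e2
second term: 2/3 + 32*e1 + 22/3*e2 + 40/3*e1 e2
Answer: 44/3


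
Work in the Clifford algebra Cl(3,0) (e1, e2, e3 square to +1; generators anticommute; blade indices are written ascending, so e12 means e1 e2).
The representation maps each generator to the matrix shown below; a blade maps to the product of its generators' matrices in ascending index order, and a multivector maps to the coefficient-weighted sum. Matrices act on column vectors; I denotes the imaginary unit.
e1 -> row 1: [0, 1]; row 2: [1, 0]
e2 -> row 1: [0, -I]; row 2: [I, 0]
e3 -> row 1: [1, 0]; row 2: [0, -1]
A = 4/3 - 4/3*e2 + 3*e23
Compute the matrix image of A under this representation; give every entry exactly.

Bivector images (products of the table entries): rho(e23) = rho(e2)rho(e3) = row 1: [0, I]; row 2: [I, 0].
M = (4/3)*1 + (-4/3)*rho(e2) + (3)*rho(e23), summed entrywise (1 is the identity matrix):
Answer: row 1: [4/3, 13*I/3]; row 2: [5*I/3, 4/3]


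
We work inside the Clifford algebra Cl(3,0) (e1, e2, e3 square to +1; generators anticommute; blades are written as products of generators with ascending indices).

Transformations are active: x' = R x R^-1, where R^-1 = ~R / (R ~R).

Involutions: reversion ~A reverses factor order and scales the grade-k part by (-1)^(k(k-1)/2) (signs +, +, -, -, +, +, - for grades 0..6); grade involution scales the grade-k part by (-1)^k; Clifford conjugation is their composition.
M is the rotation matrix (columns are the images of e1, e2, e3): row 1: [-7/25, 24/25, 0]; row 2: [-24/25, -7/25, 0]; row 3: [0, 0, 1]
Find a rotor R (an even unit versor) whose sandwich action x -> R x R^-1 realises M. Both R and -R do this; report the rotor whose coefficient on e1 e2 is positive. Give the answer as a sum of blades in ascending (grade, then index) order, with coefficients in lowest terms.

Method: write R = a + b12*e1 e2 + b13*e1 e3 + b23*e2 e3 with a^2 + b12^2 + b13^2 + b23^2 = 1 (so R^-1 = ~R). Expanding the columns R e_j ~R gives tr M = 4a^2 - 1 and, from the antisymmetric part, M21 - M12 = -4a*b12, M13 - M31 = 4a*b13, M32 - M23 = -4a*b23.
Here tr M = 11/25, so a^2 = (1 + tr M)/4 = 9/25 and a = ±3/5. Taking a = 3/5: M21 - M12 = -48/25, M13 - M31 = 0, M32 - M23 = 0, giving b12 = 4/5, b13 = 0, b23 = 0, i.e. R = 3/5 + 4/5*e1 e2.
Its e1 e2 coefficient is already positive.
Answer: 3/5 + 4/5*e1 e2. Key observation: the double cover Spin(3) -> SO(3) sends R and -R to the same matrix (trace 11/25 here), so the stated sign of the e1 e2 coefficient is what selects one sheet.


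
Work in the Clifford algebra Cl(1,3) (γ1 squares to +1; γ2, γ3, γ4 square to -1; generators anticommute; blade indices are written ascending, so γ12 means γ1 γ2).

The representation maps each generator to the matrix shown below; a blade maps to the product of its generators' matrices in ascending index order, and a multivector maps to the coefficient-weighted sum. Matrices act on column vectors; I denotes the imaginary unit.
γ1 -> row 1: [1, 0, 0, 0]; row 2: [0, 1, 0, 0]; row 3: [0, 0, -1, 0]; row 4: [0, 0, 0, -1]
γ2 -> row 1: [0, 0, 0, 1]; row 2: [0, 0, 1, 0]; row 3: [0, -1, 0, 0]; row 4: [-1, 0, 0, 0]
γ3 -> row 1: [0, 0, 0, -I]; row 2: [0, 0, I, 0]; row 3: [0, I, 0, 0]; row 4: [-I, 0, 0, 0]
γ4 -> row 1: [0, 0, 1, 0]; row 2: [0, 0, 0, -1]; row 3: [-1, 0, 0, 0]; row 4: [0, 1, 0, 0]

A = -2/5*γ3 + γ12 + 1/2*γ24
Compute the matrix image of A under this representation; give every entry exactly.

Bivector images (products of the table entries): rho(γ12) = rho(γ1)rho(γ2) = row 1: [0, 0, 0, 1]; row 2: [0, 0, 1, 0]; row 3: [0, 1, 0, 0]; row 4: [1, 0, 0, 0]; rho(γ24) = rho(γ2)rho(γ4) = row 1: [0, 1, 0, 0]; row 2: [-1, 0, 0, 0]; row 3: [0, 0, 0, 1]; row 4: [0, 0, -1, 0].
M = (-2/5)*rho(γ3) + (1)*rho(γ12) + (1/2)*rho(γ24), summed entrywise:
Answer: row 1: [0, 1/2, 0, 1 + 2*I/5]; row 2: [-1/2, 0, 1 - 2*I/5, 0]; row 3: [0, 1 - 2*I/5, 0, 1/2]; row 4: [1 + 2*I/5, 0, -1/2, 0]


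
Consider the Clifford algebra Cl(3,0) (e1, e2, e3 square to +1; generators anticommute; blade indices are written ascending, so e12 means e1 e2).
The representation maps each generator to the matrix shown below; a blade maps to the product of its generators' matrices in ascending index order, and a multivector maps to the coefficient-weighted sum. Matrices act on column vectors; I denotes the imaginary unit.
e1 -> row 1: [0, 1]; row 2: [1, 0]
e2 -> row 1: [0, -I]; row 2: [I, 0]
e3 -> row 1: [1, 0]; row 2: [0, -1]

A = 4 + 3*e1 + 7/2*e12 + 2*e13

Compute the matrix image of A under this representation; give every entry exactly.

Bivector images (products of the table entries): rho(e12) = rho(e1)rho(e2) = row 1: [I, 0]; row 2: [0, -I]; rho(e13) = rho(e1)rho(e3) = row 1: [0, -1]; row 2: [1, 0].
M = (4)*1 + (3)*rho(e1) + (7/2)*rho(e12) + (2)*rho(e13), summed entrywise (1 is the identity matrix):
Answer: row 1: [4 + 7*I/2, 1]; row 2: [5, 4 - 7*I/2]


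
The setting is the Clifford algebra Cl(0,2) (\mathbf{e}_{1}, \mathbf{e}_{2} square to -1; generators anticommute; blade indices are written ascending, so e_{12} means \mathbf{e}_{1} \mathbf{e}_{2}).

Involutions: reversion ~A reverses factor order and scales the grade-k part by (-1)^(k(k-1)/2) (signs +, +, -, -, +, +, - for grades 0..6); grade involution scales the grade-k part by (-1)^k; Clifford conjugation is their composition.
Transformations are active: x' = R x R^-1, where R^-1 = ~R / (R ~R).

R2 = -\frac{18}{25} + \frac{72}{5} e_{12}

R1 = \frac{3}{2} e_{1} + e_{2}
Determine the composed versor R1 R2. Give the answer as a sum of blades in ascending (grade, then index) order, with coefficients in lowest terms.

Distribute over the terms of R1 (each basis-blade product reordered to ascending indices, repeated generators contracted through their squares):
(\frac{3}{2} e_{1}) R2 = -\frac{27}{25} e_{1} - \frac{108}{5} e_{2}
(e_{2}) R2 = \frac{72}{5} e_{1} - \frac{18}{25} e_{2}
Summing the partial products and collecting blades:
Answer: \frac{333}{25} e_{1} - \frac{558}{25} e_{2}


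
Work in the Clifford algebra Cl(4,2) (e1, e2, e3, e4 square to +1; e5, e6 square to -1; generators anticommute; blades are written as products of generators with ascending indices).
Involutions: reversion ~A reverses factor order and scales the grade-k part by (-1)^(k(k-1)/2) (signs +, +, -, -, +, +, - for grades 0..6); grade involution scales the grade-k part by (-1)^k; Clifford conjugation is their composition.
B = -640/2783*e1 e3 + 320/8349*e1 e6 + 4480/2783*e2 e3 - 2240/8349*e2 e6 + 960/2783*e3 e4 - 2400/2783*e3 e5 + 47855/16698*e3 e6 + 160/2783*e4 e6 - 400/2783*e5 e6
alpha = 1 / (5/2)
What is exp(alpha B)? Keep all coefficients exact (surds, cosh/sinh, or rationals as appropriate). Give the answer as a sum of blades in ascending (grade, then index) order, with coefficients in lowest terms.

B^2 term by term: the squares give (-640/2783)^2*(e1 e3)^2 + (320/8349)^2*(e1 e6)^2 + (4480/2783)^2*(e2 e3)^2 + (-2240/8349)^2*(e2 e6)^2 + (960/2783)^2*(e3 e4)^2 + (-2400/2783)^2*(e3 e5)^2 + (47855/16698)^2*(e3 e6)^2 + (160/2783)^2*(e4 e6)^2 + (-400/2783)^2*(e5 e6)^2 = 409600/7745089*(-1) + 102400/69705801*(+1) + 20070400/7745089*(-1) + 5017600/69705801*(+1) + 921600/7745089*(-1) + 5760000/7745089*(+1) + 2290101025/278823204*(+1) + 25600/7745089*(+1) + 160000/7745089*(-1) = 25/4 (each basis 2-blade squares to minus the product of its generators' squares); cross terms between blades sharing an index anticommute and cancel; the commuting (index-disjoint) pairs give grade-4 terms 2*c*c'*(blade product), which cancel blade by blade — e1 e2 e3 e6: -2867200/23235267 + 2867200/23235267 = 0; e1 e3 e4 e6: -204800/7745089 + 204800/7745089 = 0; e1 e3 e5 e6: 512000/7745089 - 512000/7745089 = 0; e2 e3 e4 e6: 1433600/7745089 - 1433600/7745089 = 0; e2 e3 e5 e6: -3584000/7745089 + 3584000/7745089 = 0; e3 e4 e5 e6: -768000/7745089 + 768000/7745089 = 0 — confirming B is simple. So B^2 = 25/4.
B^2 = 25/4 — the series telescopes hyperbolically here: l = 5/2, alpha*l = 1, so exp(alpha B) = cosh(1) + (sinh(1)/(5/2))*B = cosh(1) + (2*sinh(1)/5)*B.
Answer: cosh(1) - 256*sinh(1)/2783*e1 e3 + 128*sinh(1)/8349*e1 e6 + 1792*sinh(1)/2783*e2 e3 - 896*sinh(1)/8349*e2 e6 + 384*sinh(1)/2783*e3 e4 - 960*sinh(1)/2783*e3 e5 + 9571*sinh(1)/8349*e3 e6 + 64*sinh(1)/2783*e4 e6 - 160*sinh(1)/2783*e5 e6


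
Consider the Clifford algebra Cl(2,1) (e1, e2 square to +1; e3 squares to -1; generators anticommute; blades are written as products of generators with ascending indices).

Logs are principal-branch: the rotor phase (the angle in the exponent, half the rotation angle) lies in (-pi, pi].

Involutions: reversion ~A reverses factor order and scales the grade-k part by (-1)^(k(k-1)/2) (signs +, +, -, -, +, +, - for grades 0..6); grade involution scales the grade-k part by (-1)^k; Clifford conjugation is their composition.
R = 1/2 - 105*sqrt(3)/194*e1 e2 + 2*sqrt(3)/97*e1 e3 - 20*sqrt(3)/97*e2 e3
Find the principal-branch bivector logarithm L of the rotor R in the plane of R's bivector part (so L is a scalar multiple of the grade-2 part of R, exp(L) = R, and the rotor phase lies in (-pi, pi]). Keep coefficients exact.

The scalar part of R is 1/2, which fixes the principal-branch rotor phase; the unit plane is then the bivector part divided by the sine of that phase, and L is that plane scaled by the phase.
Concretely: cos(phase) = 1/2 gives phase = ±pi/3, and since phase/sin(phase) is even the sign is immaterial: L = (phase/sin(phase)) * <R>_2 = (2*sqrt(3)*pi/9) * <R>_2.
Answer: -35*pi/97*e1 e2 + 4*pi/291*e1 e3 - 40*pi/291*e2 e3


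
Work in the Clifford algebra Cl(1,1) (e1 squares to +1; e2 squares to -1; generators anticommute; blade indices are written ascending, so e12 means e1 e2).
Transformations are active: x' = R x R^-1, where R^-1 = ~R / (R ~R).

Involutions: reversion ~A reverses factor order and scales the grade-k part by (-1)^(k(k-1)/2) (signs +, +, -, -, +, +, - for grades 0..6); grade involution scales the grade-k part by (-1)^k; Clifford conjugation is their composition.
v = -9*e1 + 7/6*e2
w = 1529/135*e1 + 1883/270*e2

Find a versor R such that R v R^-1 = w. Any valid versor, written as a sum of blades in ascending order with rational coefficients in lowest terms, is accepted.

Why this works: both vectors square to 2867/36, so q(v) = q(w) and R = v + w = 314/135*e1 + 1099/135*e2 carries v to w — its own direction survives, the complement (v - w)/2 flips.
Answer: 314/135*e1 + 1099/135*e2


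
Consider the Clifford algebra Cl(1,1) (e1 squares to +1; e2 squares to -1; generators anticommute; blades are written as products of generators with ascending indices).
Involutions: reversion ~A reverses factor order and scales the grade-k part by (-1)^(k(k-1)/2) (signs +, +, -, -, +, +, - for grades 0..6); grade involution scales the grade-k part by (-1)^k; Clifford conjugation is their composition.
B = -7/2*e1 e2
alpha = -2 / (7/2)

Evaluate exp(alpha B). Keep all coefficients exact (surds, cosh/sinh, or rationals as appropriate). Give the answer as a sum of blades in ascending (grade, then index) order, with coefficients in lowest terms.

B^2 = (-7/2)^2*(e1 e2)^2 = 49/4*(+1) = 49/4 (a basis 2-blade squares to minus the product of its generators' squares).
B^2 = 49/4 — hyperbolic case — the even/odd split gives cosh and sinh: l = 7/2, alpha*l = -2, so exp(alpha B) = cosh(-2) + (sinh(-2)/(7/2))*B = cosh(2) + (-2*sinh(2)/7)*B.
Answer: cosh(2) + sinh(2)*e1 e2


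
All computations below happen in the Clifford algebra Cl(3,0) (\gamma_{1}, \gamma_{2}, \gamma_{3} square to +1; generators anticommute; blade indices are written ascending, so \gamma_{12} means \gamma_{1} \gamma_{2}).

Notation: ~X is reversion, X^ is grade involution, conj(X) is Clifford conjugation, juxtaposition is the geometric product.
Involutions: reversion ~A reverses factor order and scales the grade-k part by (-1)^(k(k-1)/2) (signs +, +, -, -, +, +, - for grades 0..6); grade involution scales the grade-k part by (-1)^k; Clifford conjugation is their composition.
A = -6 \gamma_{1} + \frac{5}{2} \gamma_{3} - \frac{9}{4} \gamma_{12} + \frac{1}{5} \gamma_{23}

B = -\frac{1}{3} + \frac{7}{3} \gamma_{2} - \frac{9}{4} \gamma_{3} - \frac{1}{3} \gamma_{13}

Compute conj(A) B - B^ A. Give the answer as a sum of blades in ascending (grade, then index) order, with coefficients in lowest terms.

first term: \frac{45}{8} + \frac{29}{12} \gamma_{1} + \frac{9}{20} \gamma_{2} - \frac{7}{10} \gamma_{3} + \frac{799}{60} \gamma_{12} - \frac{27}{2} \gamma_{13} + \frac{133}{20} \gamma_{23} - \frac{81}{16} \gamma_{123}
second term: \frac{45}{8} - \frac{49}{12} \gamma_{1} - \frac{9}{20} \gamma_{2} - \frac{33}{10} \gamma_{3} - \frac{791}{60} \gamma_{12} + \frac{27}{2} \gamma_{13} - \frac{103}{20} \gamma_{23} - \frac{81}{16} \gamma_{123}
Answer: \frac{13}{2} \gamma_{1} + \frac{9}{10} \gamma_{2} + \frac{13}{5} \gamma_{3} + \frac{53}{2} \gamma_{12} - 27 \gamma_{13} + \frac{59}{5} \gamma_{23}


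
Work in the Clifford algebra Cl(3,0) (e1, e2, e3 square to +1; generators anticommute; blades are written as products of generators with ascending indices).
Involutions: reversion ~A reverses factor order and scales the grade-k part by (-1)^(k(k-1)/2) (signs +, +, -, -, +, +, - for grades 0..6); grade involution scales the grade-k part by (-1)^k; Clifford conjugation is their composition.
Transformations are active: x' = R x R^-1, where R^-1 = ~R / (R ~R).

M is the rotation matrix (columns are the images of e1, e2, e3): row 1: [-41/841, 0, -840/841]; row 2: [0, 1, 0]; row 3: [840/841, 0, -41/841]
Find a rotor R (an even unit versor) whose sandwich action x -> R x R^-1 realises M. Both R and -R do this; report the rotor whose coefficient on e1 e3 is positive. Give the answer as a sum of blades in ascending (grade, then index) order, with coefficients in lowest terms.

Method: write R = a + b12*e1 e2 + b13*e1 e3 + b23*e2 e3 with a^2 + b12^2 + b13^2 + b23^2 = 1 (so R^-1 = ~R). Expanding the columns R e_j ~R gives tr M = 4a^2 - 1 and, from the antisymmetric part, M21 - M12 = -4a*b12, M13 - M31 = 4a*b13, M32 - M23 = -4a*b23.
Here tr M = 759/841, so a^2 = (1 + tr M)/4 = 400/841 and a = ±20/29. Taking a = 20/29: M21 - M12 = 0, M13 - M31 = -1680/841, M32 - M23 = 0, giving b12 = 0, b13 = -21/29, b23 = 0, i.e. R = 20/29 - 21/29*e1 e3.
Its e1 e3 coefficient is negative, so report the other preimage -R.
Answer: -20/29 + 21/29*e1 e3. Recall the cover is two-to-one: with M of trace 759/841, both preimages act alike, and the stated e1 e3 sign chooses the sheet.


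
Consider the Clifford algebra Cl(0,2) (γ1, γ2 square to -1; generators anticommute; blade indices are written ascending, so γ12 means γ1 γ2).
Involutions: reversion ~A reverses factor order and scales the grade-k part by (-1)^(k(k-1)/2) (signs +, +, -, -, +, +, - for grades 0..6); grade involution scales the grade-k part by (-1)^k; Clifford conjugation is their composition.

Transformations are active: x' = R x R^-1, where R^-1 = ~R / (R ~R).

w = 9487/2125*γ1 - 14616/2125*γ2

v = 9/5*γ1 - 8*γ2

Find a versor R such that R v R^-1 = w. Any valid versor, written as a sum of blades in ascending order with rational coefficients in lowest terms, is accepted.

Since q(v) = q(w) = -1681/25, the sum R = v + w = 13312/2125*γ1 - 31616/2125*γ2 does the job whenever invertible.
Answer: 13312/2125*γ1 - 31616/2125*γ2


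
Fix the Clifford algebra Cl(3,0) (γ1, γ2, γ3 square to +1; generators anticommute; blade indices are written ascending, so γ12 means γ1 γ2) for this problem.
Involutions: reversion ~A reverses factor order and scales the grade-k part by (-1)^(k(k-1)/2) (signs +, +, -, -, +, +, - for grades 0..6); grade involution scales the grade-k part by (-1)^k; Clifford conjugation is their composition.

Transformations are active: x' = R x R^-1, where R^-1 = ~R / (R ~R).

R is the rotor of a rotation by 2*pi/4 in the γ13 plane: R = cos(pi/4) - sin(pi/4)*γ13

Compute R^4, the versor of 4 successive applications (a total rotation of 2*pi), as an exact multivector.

Half-angle bookkeeping: 4 applications in γ13 add up to rotor phase 4*pi/4 = pi, so R^4 = cos(pi) - sin(pi)*γ13.
cos(pi) = -1 and sin(pi) = 0, so R^4 = -1. The total rotation 2*pi is 1 full turn, so every vector returns to itself, yet the rotor is -1, on the OTHER sheet of the double cover (an odd number of 2*pi turns).
Answer: -1


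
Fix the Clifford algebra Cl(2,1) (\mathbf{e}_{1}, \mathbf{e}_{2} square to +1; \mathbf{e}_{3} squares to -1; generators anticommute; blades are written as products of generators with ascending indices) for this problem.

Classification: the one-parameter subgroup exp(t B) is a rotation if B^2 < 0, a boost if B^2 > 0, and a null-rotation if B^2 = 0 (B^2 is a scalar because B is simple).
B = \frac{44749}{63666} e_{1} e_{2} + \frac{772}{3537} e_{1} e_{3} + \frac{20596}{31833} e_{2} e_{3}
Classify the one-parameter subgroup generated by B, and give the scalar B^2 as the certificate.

B^2 term by term: the squares give (\frac{44749}{63666})^2*(e_{1} e_{2})^2 + (\frac{772}{3537})^2*(e_{1} e_{3})^2 + (\frac{20596}{31833})^2*(e_{2} e_{3})^2 = \frac{2002473001}{4053359556}*(-1) + \frac{595984}{12510369}*(+1) + \frac{424195216}{1013339889}*(+1) = -\frac{1}{36} (each basis 2-blade squares to minus the product of its generators' squares); cross terms between blades sharing an index anticommute and cancel. So B^2 = -\frac{1}{36}.
Answer: rotation, certificate B^2 = -\frac{1}{36}. Note: conjugating B changes its blade decomposition but never the scalar B^2 = -\frac{1}{36}, whose sign settles the classification.


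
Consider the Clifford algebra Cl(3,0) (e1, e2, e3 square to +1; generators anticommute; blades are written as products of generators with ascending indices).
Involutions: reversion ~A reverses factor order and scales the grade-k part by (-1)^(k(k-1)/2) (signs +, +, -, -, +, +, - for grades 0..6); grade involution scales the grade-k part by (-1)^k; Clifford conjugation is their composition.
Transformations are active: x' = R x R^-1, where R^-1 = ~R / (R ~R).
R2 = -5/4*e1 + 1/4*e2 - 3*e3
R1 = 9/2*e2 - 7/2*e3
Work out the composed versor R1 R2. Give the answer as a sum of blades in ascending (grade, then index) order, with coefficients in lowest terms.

Distribute over the terms of R1 (each basis-blade product reordered to ascending indices, repeated generators contracted through their squares):
(9/2*e2) R2 = 9/8 + 45/8*e1 e2 - 27/2*e2 e3
(-7/2*e3) R2 = 21/2 - 35/8*e1 e3 + 7/8*e2 e3
Summing the partial products and collecting blades:
Answer: 93/8 + 45/8*e1 e2 - 35/8*e1 e3 - 101/8*e2 e3


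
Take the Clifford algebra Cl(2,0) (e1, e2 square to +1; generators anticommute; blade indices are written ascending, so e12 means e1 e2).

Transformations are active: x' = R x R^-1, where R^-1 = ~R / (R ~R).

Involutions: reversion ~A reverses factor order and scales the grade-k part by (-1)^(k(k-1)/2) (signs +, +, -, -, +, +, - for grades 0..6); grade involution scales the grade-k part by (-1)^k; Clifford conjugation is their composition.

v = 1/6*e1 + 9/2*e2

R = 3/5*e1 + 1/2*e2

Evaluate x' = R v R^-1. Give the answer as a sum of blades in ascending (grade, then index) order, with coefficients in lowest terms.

~R = 3/5*e1 + 1/2*e2, and R ~R = 61/100, so R^-1 = ~R / (61/100).
R v = 47/20 + 157/60*e12
Answer: 1631/366*e1 - 79/122*e2


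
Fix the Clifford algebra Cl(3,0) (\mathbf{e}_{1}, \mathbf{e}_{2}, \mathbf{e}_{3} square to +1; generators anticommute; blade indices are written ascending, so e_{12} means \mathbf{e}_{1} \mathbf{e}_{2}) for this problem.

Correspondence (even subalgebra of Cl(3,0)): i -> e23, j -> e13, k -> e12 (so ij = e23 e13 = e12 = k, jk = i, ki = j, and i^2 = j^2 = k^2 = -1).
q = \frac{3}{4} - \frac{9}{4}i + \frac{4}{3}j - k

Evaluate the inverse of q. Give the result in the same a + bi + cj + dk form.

In blades: q = \frac{3}{4} - e_{12} + \frac{4}{3} e_{13} - \frac{9}{4} e_{23}.
With qbar = \frac{3}{4} + e_{12} - \frac{4}{3} e_{13} + \frac{9}{4} e_{23} (scalar fixed, mapped units negated), q qbar = \frac{605}{72} (the sum of squared coefficients), so q^-1 = qbar / (\frac{605}{72}) = \frac{54}{605} + \frac{72}{605} e_{12} - \frac{96}{605} e_{13} + \frac{162}{605} e_{23}; translating back:
Answer: \frac{54}{605} + \frac{162}{605}i - \frac{96}{605}j + \frac{72}{605}k


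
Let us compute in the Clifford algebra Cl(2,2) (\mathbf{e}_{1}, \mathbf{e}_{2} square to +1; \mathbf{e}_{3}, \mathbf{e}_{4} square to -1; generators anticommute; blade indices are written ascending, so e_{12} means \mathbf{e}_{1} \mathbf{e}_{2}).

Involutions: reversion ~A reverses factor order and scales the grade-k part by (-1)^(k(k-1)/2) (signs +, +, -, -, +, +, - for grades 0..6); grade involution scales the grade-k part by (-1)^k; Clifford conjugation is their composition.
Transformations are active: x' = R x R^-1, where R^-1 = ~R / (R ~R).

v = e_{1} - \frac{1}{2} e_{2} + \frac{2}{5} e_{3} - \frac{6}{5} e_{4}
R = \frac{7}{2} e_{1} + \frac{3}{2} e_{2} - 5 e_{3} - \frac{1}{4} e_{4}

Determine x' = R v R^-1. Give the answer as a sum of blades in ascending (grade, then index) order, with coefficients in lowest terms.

~R = \frac{7}{2} e_{1} + \frac{3}{2} e_{2} - 5 e_{3} - \frac{1}{4} e_{4}, and R ~R = -\frac{169}{16}, so R^-1 = ~R / (-\frac{169}{16}).
R v = \frac{89}{20} - \frac{13}{4} e_{12} + \frac{32}{5} e_{13} - \frac{79}{20} e_{14} - \frac{19}{10} e_{23} - \frac{77}{40} e_{24} + \frac{61}{10} e_{34}
Answer: -\frac{3337}{845} e_{1} - \frac{1291}{1690} e_{2} + \frac{3222}{845} e_{3} + \frac{1192}{845} e_{4}
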